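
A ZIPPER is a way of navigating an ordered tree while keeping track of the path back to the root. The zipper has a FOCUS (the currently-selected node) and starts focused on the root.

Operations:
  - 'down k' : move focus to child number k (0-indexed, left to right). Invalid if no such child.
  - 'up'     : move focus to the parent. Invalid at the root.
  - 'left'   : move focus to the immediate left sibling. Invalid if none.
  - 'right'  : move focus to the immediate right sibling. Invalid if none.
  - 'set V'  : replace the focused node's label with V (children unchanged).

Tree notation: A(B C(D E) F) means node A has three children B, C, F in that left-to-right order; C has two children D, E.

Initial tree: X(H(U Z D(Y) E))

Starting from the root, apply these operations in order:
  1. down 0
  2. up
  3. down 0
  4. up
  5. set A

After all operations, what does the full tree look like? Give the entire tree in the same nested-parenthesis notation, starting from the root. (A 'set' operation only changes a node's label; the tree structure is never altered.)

Answer: A(H(U Z D(Y) E))

Derivation:
Step 1 (down 0): focus=H path=0 depth=1 children=['U', 'Z', 'D', 'E'] left=[] right=[] parent=X
Step 2 (up): focus=X path=root depth=0 children=['H'] (at root)
Step 3 (down 0): focus=H path=0 depth=1 children=['U', 'Z', 'D', 'E'] left=[] right=[] parent=X
Step 4 (up): focus=X path=root depth=0 children=['H'] (at root)
Step 5 (set A): focus=A path=root depth=0 children=['H'] (at root)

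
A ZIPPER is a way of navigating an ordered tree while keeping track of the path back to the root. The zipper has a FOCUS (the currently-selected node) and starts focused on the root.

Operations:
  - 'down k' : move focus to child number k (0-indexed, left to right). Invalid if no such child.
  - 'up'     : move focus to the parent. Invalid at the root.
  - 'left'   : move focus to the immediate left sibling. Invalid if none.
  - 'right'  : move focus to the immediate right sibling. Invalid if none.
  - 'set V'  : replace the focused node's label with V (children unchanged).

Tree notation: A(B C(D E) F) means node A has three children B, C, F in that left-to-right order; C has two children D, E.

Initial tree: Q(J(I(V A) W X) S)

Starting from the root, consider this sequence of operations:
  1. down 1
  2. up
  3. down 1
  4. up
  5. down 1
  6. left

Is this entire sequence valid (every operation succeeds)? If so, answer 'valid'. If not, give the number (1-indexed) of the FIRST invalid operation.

Answer: valid

Derivation:
Step 1 (down 1): focus=S path=1 depth=1 children=[] left=['J'] right=[] parent=Q
Step 2 (up): focus=Q path=root depth=0 children=['J', 'S'] (at root)
Step 3 (down 1): focus=S path=1 depth=1 children=[] left=['J'] right=[] parent=Q
Step 4 (up): focus=Q path=root depth=0 children=['J', 'S'] (at root)
Step 5 (down 1): focus=S path=1 depth=1 children=[] left=['J'] right=[] parent=Q
Step 6 (left): focus=J path=0 depth=1 children=['I', 'W', 'X'] left=[] right=['S'] parent=Q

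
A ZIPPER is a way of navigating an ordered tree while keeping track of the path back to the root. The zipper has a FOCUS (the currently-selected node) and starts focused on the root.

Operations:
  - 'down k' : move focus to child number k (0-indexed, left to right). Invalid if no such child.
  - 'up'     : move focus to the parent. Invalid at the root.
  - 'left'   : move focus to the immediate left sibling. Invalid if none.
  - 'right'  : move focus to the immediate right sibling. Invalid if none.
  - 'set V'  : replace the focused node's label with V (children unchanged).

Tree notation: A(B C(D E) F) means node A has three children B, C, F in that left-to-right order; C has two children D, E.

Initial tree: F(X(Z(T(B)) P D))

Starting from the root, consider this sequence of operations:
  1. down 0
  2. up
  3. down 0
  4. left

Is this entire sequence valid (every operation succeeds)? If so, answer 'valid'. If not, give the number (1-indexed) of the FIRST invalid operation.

Answer: 4

Derivation:
Step 1 (down 0): focus=X path=0 depth=1 children=['Z', 'P', 'D'] left=[] right=[] parent=F
Step 2 (up): focus=F path=root depth=0 children=['X'] (at root)
Step 3 (down 0): focus=X path=0 depth=1 children=['Z', 'P', 'D'] left=[] right=[] parent=F
Step 4 (left): INVALID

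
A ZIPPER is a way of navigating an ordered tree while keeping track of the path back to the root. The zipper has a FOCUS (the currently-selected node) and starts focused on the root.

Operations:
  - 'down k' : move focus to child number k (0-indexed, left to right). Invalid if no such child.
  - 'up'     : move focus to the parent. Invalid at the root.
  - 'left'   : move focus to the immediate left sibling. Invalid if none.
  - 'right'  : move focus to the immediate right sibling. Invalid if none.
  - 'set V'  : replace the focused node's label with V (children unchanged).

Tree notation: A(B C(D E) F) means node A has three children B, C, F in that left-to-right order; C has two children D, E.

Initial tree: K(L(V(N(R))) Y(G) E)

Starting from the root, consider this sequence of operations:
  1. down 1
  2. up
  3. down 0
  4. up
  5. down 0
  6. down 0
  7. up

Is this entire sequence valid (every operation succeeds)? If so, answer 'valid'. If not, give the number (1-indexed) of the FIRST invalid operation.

Answer: valid

Derivation:
Step 1 (down 1): focus=Y path=1 depth=1 children=['G'] left=['L'] right=['E'] parent=K
Step 2 (up): focus=K path=root depth=0 children=['L', 'Y', 'E'] (at root)
Step 3 (down 0): focus=L path=0 depth=1 children=['V'] left=[] right=['Y', 'E'] parent=K
Step 4 (up): focus=K path=root depth=0 children=['L', 'Y', 'E'] (at root)
Step 5 (down 0): focus=L path=0 depth=1 children=['V'] left=[] right=['Y', 'E'] parent=K
Step 6 (down 0): focus=V path=0/0 depth=2 children=['N'] left=[] right=[] parent=L
Step 7 (up): focus=L path=0 depth=1 children=['V'] left=[] right=['Y', 'E'] parent=K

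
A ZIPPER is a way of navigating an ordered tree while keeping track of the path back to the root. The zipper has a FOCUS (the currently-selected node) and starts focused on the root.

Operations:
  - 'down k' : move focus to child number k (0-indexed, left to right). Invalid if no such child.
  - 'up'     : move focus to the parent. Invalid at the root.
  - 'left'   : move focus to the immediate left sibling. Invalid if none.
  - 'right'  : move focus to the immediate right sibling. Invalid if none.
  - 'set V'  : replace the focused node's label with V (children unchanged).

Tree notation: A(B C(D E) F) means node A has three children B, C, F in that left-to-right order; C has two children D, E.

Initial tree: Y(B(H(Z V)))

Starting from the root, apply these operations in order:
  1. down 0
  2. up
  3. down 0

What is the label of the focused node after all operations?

Step 1 (down 0): focus=B path=0 depth=1 children=['H'] left=[] right=[] parent=Y
Step 2 (up): focus=Y path=root depth=0 children=['B'] (at root)
Step 3 (down 0): focus=B path=0 depth=1 children=['H'] left=[] right=[] parent=Y

Answer: B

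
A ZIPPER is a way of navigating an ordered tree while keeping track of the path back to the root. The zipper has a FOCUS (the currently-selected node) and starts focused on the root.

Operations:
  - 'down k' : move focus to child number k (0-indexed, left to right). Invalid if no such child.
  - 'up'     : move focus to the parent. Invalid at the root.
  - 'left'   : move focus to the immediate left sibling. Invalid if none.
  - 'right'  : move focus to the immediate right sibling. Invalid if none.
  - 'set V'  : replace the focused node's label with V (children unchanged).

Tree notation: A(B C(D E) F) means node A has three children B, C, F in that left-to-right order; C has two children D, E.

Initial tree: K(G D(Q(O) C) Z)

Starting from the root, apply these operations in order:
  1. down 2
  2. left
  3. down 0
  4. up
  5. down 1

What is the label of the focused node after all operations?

Step 1 (down 2): focus=Z path=2 depth=1 children=[] left=['G', 'D'] right=[] parent=K
Step 2 (left): focus=D path=1 depth=1 children=['Q', 'C'] left=['G'] right=['Z'] parent=K
Step 3 (down 0): focus=Q path=1/0 depth=2 children=['O'] left=[] right=['C'] parent=D
Step 4 (up): focus=D path=1 depth=1 children=['Q', 'C'] left=['G'] right=['Z'] parent=K
Step 5 (down 1): focus=C path=1/1 depth=2 children=[] left=['Q'] right=[] parent=D

Answer: C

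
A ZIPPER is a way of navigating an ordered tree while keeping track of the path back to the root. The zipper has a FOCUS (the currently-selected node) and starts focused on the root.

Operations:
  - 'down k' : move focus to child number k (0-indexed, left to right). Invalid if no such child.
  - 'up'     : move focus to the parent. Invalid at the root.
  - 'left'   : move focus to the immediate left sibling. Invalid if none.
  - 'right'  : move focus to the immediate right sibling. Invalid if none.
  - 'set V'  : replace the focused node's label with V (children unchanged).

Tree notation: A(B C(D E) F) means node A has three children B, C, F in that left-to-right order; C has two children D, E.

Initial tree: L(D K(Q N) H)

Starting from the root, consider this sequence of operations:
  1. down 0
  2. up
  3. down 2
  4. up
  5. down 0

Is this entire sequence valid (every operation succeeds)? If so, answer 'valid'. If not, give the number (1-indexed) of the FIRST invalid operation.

Answer: valid

Derivation:
Step 1 (down 0): focus=D path=0 depth=1 children=[] left=[] right=['K', 'H'] parent=L
Step 2 (up): focus=L path=root depth=0 children=['D', 'K', 'H'] (at root)
Step 3 (down 2): focus=H path=2 depth=1 children=[] left=['D', 'K'] right=[] parent=L
Step 4 (up): focus=L path=root depth=0 children=['D', 'K', 'H'] (at root)
Step 5 (down 0): focus=D path=0 depth=1 children=[] left=[] right=['K', 'H'] parent=L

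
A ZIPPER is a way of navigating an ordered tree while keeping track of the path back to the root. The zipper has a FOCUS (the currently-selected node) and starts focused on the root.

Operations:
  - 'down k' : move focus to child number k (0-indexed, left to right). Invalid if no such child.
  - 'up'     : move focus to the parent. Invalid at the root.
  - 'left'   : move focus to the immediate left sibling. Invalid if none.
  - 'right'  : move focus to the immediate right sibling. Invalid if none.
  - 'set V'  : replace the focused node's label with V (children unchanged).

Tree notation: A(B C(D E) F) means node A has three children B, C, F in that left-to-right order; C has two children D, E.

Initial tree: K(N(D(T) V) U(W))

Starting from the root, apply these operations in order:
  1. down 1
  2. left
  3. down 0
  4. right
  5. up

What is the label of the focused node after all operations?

Step 1 (down 1): focus=U path=1 depth=1 children=['W'] left=['N'] right=[] parent=K
Step 2 (left): focus=N path=0 depth=1 children=['D', 'V'] left=[] right=['U'] parent=K
Step 3 (down 0): focus=D path=0/0 depth=2 children=['T'] left=[] right=['V'] parent=N
Step 4 (right): focus=V path=0/1 depth=2 children=[] left=['D'] right=[] parent=N
Step 5 (up): focus=N path=0 depth=1 children=['D', 'V'] left=[] right=['U'] parent=K

Answer: N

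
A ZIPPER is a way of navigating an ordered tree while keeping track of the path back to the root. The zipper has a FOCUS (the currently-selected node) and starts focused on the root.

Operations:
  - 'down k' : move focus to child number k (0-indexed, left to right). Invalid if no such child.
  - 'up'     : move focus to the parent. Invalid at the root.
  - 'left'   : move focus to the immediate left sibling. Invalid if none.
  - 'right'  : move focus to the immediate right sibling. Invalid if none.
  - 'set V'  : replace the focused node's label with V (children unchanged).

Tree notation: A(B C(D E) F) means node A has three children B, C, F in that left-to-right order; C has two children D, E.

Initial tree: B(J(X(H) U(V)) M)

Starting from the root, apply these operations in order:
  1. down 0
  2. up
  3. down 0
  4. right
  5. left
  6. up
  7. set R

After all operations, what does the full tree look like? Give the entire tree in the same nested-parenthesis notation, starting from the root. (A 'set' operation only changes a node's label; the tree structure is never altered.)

Step 1 (down 0): focus=J path=0 depth=1 children=['X', 'U'] left=[] right=['M'] parent=B
Step 2 (up): focus=B path=root depth=0 children=['J', 'M'] (at root)
Step 3 (down 0): focus=J path=0 depth=1 children=['X', 'U'] left=[] right=['M'] parent=B
Step 4 (right): focus=M path=1 depth=1 children=[] left=['J'] right=[] parent=B
Step 5 (left): focus=J path=0 depth=1 children=['X', 'U'] left=[] right=['M'] parent=B
Step 6 (up): focus=B path=root depth=0 children=['J', 'M'] (at root)
Step 7 (set R): focus=R path=root depth=0 children=['J', 'M'] (at root)

Answer: R(J(X(H) U(V)) M)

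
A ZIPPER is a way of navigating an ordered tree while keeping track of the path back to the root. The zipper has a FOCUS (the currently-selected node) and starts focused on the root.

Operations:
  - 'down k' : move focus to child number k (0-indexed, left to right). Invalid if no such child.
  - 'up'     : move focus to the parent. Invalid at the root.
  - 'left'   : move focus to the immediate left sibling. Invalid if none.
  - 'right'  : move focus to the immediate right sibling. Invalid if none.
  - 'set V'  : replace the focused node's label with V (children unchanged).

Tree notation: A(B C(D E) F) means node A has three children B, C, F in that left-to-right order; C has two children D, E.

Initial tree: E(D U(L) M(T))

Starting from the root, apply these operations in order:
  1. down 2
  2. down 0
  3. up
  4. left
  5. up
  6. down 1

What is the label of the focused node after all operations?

Answer: U

Derivation:
Step 1 (down 2): focus=M path=2 depth=1 children=['T'] left=['D', 'U'] right=[] parent=E
Step 2 (down 0): focus=T path=2/0 depth=2 children=[] left=[] right=[] parent=M
Step 3 (up): focus=M path=2 depth=1 children=['T'] left=['D', 'U'] right=[] parent=E
Step 4 (left): focus=U path=1 depth=1 children=['L'] left=['D'] right=['M'] parent=E
Step 5 (up): focus=E path=root depth=0 children=['D', 'U', 'M'] (at root)
Step 6 (down 1): focus=U path=1 depth=1 children=['L'] left=['D'] right=['M'] parent=E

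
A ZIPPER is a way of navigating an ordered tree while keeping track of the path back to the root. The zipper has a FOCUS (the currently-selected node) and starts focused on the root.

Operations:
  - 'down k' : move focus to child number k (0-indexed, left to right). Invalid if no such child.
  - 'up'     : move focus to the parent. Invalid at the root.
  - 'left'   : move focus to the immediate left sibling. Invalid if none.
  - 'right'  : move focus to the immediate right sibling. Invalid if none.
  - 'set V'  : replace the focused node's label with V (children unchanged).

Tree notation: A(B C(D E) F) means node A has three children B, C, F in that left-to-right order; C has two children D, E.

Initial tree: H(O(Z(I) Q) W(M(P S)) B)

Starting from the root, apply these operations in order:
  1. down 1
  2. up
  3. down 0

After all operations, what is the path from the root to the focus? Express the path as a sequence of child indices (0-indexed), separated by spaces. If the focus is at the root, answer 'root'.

Step 1 (down 1): focus=W path=1 depth=1 children=['M'] left=['O'] right=['B'] parent=H
Step 2 (up): focus=H path=root depth=0 children=['O', 'W', 'B'] (at root)
Step 3 (down 0): focus=O path=0 depth=1 children=['Z', 'Q'] left=[] right=['W', 'B'] parent=H

Answer: 0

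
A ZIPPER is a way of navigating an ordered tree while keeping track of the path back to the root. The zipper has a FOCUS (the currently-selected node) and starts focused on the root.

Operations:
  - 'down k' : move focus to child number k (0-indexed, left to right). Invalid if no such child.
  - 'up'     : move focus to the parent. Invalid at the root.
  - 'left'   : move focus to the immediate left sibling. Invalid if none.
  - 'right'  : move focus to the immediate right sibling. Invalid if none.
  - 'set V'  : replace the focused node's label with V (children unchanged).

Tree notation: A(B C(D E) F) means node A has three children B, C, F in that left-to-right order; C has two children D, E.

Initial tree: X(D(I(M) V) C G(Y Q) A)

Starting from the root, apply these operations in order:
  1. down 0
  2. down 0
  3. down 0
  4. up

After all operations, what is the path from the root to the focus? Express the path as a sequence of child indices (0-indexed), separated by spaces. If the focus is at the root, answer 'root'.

Step 1 (down 0): focus=D path=0 depth=1 children=['I', 'V'] left=[] right=['C', 'G', 'A'] parent=X
Step 2 (down 0): focus=I path=0/0 depth=2 children=['M'] left=[] right=['V'] parent=D
Step 3 (down 0): focus=M path=0/0/0 depth=3 children=[] left=[] right=[] parent=I
Step 4 (up): focus=I path=0/0 depth=2 children=['M'] left=[] right=['V'] parent=D

Answer: 0 0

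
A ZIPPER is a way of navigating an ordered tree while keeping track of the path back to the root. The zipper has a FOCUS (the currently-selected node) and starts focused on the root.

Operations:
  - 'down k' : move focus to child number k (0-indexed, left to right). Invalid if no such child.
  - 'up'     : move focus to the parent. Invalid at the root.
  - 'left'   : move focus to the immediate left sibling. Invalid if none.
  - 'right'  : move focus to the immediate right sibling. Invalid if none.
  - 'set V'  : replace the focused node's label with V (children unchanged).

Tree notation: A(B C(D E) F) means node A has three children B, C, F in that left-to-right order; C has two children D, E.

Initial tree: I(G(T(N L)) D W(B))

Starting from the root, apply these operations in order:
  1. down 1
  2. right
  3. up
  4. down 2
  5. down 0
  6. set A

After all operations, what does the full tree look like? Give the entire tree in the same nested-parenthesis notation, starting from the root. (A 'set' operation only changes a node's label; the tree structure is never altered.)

Answer: I(G(T(N L)) D W(A))

Derivation:
Step 1 (down 1): focus=D path=1 depth=1 children=[] left=['G'] right=['W'] parent=I
Step 2 (right): focus=W path=2 depth=1 children=['B'] left=['G', 'D'] right=[] parent=I
Step 3 (up): focus=I path=root depth=0 children=['G', 'D', 'W'] (at root)
Step 4 (down 2): focus=W path=2 depth=1 children=['B'] left=['G', 'D'] right=[] parent=I
Step 5 (down 0): focus=B path=2/0 depth=2 children=[] left=[] right=[] parent=W
Step 6 (set A): focus=A path=2/0 depth=2 children=[] left=[] right=[] parent=W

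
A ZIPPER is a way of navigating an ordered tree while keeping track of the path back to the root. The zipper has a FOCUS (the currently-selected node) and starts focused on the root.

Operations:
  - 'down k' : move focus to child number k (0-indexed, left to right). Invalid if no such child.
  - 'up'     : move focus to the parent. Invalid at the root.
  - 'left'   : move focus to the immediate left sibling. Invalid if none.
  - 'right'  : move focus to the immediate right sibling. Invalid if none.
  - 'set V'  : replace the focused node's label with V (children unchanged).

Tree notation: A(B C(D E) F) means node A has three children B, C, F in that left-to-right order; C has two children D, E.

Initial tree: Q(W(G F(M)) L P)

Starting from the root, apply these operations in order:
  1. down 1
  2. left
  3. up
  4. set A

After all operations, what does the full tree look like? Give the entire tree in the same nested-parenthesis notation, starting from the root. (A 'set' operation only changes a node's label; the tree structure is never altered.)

Answer: A(W(G F(M)) L P)

Derivation:
Step 1 (down 1): focus=L path=1 depth=1 children=[] left=['W'] right=['P'] parent=Q
Step 2 (left): focus=W path=0 depth=1 children=['G', 'F'] left=[] right=['L', 'P'] parent=Q
Step 3 (up): focus=Q path=root depth=0 children=['W', 'L', 'P'] (at root)
Step 4 (set A): focus=A path=root depth=0 children=['W', 'L', 'P'] (at root)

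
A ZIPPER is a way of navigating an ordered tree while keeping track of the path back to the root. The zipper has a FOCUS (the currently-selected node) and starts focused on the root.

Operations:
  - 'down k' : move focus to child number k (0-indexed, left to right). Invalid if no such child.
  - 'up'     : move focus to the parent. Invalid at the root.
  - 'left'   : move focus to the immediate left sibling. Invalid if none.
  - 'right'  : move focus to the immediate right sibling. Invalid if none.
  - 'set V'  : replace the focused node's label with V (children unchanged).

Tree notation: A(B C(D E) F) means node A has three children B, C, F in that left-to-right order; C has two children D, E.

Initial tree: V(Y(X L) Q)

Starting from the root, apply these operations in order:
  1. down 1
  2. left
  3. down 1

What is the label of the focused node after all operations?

Step 1 (down 1): focus=Q path=1 depth=1 children=[] left=['Y'] right=[] parent=V
Step 2 (left): focus=Y path=0 depth=1 children=['X', 'L'] left=[] right=['Q'] parent=V
Step 3 (down 1): focus=L path=0/1 depth=2 children=[] left=['X'] right=[] parent=Y

Answer: L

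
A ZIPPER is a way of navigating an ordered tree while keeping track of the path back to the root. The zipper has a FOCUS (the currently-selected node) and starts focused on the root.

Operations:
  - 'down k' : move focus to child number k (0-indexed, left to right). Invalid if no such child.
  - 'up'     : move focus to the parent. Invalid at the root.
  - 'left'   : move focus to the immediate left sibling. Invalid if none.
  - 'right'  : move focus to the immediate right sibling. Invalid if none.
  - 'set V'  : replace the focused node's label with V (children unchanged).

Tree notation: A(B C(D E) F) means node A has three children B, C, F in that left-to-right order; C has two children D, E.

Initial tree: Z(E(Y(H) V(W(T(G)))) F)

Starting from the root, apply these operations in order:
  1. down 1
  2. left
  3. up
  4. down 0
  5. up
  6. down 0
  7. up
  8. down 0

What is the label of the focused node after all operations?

Step 1 (down 1): focus=F path=1 depth=1 children=[] left=['E'] right=[] parent=Z
Step 2 (left): focus=E path=0 depth=1 children=['Y', 'V'] left=[] right=['F'] parent=Z
Step 3 (up): focus=Z path=root depth=0 children=['E', 'F'] (at root)
Step 4 (down 0): focus=E path=0 depth=1 children=['Y', 'V'] left=[] right=['F'] parent=Z
Step 5 (up): focus=Z path=root depth=0 children=['E', 'F'] (at root)
Step 6 (down 0): focus=E path=0 depth=1 children=['Y', 'V'] left=[] right=['F'] parent=Z
Step 7 (up): focus=Z path=root depth=0 children=['E', 'F'] (at root)
Step 8 (down 0): focus=E path=0 depth=1 children=['Y', 'V'] left=[] right=['F'] parent=Z

Answer: E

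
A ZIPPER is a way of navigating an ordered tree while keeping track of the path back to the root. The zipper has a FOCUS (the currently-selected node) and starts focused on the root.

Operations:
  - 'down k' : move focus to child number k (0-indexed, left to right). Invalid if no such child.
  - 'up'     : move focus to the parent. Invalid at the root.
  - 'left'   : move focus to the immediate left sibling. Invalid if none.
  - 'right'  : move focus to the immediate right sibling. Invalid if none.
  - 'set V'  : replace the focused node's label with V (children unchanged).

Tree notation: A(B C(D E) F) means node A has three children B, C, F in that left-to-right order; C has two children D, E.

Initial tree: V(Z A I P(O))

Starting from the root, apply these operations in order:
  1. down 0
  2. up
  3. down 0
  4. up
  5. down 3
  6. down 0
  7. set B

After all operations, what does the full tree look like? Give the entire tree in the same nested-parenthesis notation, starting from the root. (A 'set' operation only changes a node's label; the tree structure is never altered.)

Step 1 (down 0): focus=Z path=0 depth=1 children=[] left=[] right=['A', 'I', 'P'] parent=V
Step 2 (up): focus=V path=root depth=0 children=['Z', 'A', 'I', 'P'] (at root)
Step 3 (down 0): focus=Z path=0 depth=1 children=[] left=[] right=['A', 'I', 'P'] parent=V
Step 4 (up): focus=V path=root depth=0 children=['Z', 'A', 'I', 'P'] (at root)
Step 5 (down 3): focus=P path=3 depth=1 children=['O'] left=['Z', 'A', 'I'] right=[] parent=V
Step 6 (down 0): focus=O path=3/0 depth=2 children=[] left=[] right=[] parent=P
Step 7 (set B): focus=B path=3/0 depth=2 children=[] left=[] right=[] parent=P

Answer: V(Z A I P(B))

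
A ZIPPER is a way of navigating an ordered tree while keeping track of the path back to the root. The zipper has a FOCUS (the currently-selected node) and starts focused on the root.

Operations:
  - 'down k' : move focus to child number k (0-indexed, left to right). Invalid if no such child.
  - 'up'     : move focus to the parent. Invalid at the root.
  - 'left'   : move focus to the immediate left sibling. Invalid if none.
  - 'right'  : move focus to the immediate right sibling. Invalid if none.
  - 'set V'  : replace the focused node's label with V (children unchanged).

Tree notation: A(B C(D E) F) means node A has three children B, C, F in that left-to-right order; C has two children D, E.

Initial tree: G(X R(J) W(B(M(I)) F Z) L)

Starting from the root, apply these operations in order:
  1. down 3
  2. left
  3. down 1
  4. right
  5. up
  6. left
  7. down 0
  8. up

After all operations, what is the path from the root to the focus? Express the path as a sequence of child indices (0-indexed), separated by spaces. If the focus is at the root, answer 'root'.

Step 1 (down 3): focus=L path=3 depth=1 children=[] left=['X', 'R', 'W'] right=[] parent=G
Step 2 (left): focus=W path=2 depth=1 children=['B', 'F', 'Z'] left=['X', 'R'] right=['L'] parent=G
Step 3 (down 1): focus=F path=2/1 depth=2 children=[] left=['B'] right=['Z'] parent=W
Step 4 (right): focus=Z path=2/2 depth=2 children=[] left=['B', 'F'] right=[] parent=W
Step 5 (up): focus=W path=2 depth=1 children=['B', 'F', 'Z'] left=['X', 'R'] right=['L'] parent=G
Step 6 (left): focus=R path=1 depth=1 children=['J'] left=['X'] right=['W', 'L'] parent=G
Step 7 (down 0): focus=J path=1/0 depth=2 children=[] left=[] right=[] parent=R
Step 8 (up): focus=R path=1 depth=1 children=['J'] left=['X'] right=['W', 'L'] parent=G

Answer: 1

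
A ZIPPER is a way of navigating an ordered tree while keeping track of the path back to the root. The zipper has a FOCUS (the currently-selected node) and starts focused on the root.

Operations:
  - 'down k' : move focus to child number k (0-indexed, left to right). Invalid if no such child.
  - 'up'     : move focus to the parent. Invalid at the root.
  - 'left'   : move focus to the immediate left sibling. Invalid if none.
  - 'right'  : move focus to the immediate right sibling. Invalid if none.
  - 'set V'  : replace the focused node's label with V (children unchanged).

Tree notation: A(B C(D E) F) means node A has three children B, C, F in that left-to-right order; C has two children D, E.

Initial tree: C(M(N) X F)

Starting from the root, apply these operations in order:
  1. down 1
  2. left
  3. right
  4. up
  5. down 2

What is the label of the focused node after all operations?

Answer: F

Derivation:
Step 1 (down 1): focus=X path=1 depth=1 children=[] left=['M'] right=['F'] parent=C
Step 2 (left): focus=M path=0 depth=1 children=['N'] left=[] right=['X', 'F'] parent=C
Step 3 (right): focus=X path=1 depth=1 children=[] left=['M'] right=['F'] parent=C
Step 4 (up): focus=C path=root depth=0 children=['M', 'X', 'F'] (at root)
Step 5 (down 2): focus=F path=2 depth=1 children=[] left=['M', 'X'] right=[] parent=C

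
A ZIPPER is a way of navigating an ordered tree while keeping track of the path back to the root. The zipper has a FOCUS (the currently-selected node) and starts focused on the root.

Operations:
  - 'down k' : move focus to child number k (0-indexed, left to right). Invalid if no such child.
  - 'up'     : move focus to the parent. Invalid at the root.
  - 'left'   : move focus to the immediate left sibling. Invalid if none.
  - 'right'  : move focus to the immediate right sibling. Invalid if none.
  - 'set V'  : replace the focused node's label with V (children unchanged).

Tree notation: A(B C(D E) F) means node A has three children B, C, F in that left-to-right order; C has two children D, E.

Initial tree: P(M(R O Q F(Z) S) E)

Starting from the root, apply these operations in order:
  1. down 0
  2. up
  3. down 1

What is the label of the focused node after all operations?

Step 1 (down 0): focus=M path=0 depth=1 children=['R', 'O', 'Q', 'F', 'S'] left=[] right=['E'] parent=P
Step 2 (up): focus=P path=root depth=0 children=['M', 'E'] (at root)
Step 3 (down 1): focus=E path=1 depth=1 children=[] left=['M'] right=[] parent=P

Answer: E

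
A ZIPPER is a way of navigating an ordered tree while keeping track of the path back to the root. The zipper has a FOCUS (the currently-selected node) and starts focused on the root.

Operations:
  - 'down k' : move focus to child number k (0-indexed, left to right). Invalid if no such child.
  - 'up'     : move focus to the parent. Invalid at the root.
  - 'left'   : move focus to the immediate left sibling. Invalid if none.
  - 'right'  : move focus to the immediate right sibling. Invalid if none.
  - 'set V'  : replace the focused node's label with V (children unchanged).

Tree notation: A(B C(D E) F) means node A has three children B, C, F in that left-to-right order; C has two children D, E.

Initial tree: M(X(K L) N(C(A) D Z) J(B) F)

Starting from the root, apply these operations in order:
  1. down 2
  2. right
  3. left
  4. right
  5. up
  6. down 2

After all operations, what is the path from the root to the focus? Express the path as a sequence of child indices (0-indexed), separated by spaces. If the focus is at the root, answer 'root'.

Step 1 (down 2): focus=J path=2 depth=1 children=['B'] left=['X', 'N'] right=['F'] parent=M
Step 2 (right): focus=F path=3 depth=1 children=[] left=['X', 'N', 'J'] right=[] parent=M
Step 3 (left): focus=J path=2 depth=1 children=['B'] left=['X', 'N'] right=['F'] parent=M
Step 4 (right): focus=F path=3 depth=1 children=[] left=['X', 'N', 'J'] right=[] parent=M
Step 5 (up): focus=M path=root depth=0 children=['X', 'N', 'J', 'F'] (at root)
Step 6 (down 2): focus=J path=2 depth=1 children=['B'] left=['X', 'N'] right=['F'] parent=M

Answer: 2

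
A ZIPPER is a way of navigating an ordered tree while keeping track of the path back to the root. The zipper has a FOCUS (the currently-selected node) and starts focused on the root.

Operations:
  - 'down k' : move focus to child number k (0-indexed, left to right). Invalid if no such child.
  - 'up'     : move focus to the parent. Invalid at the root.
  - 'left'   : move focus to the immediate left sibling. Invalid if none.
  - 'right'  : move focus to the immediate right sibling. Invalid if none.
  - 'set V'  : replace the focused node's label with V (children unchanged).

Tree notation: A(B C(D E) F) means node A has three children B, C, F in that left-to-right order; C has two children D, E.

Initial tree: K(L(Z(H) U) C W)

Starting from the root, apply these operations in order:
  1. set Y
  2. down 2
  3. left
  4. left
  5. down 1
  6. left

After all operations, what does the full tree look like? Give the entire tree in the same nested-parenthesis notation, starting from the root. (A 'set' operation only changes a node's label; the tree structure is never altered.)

Step 1 (set Y): focus=Y path=root depth=0 children=['L', 'C', 'W'] (at root)
Step 2 (down 2): focus=W path=2 depth=1 children=[] left=['L', 'C'] right=[] parent=Y
Step 3 (left): focus=C path=1 depth=1 children=[] left=['L'] right=['W'] parent=Y
Step 4 (left): focus=L path=0 depth=1 children=['Z', 'U'] left=[] right=['C', 'W'] parent=Y
Step 5 (down 1): focus=U path=0/1 depth=2 children=[] left=['Z'] right=[] parent=L
Step 6 (left): focus=Z path=0/0 depth=2 children=['H'] left=[] right=['U'] parent=L

Answer: Y(L(Z(H) U) C W)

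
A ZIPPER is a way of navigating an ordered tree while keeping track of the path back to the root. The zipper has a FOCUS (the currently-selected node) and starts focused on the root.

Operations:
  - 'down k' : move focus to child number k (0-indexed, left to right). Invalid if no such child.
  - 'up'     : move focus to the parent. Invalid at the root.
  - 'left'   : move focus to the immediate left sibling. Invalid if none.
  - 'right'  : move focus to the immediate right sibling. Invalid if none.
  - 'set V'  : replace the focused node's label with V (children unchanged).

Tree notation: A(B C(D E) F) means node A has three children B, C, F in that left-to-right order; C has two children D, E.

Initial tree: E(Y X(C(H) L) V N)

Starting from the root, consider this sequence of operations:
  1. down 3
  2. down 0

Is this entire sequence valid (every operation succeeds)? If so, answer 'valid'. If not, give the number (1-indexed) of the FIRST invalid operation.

Step 1 (down 3): focus=N path=3 depth=1 children=[] left=['Y', 'X', 'V'] right=[] parent=E
Step 2 (down 0): INVALID

Answer: 2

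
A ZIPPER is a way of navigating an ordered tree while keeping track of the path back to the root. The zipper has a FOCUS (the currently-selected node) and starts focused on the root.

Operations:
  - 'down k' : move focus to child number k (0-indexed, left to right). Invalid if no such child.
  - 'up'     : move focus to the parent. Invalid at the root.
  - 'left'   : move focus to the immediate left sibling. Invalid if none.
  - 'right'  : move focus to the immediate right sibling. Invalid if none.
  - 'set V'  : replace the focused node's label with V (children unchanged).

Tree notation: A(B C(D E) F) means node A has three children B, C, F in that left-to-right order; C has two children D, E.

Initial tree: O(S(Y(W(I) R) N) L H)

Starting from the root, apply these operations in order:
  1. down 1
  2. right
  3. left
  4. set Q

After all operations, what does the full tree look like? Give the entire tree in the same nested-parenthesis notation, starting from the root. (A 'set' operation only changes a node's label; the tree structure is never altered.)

Answer: O(S(Y(W(I) R) N) Q H)

Derivation:
Step 1 (down 1): focus=L path=1 depth=1 children=[] left=['S'] right=['H'] parent=O
Step 2 (right): focus=H path=2 depth=1 children=[] left=['S', 'L'] right=[] parent=O
Step 3 (left): focus=L path=1 depth=1 children=[] left=['S'] right=['H'] parent=O
Step 4 (set Q): focus=Q path=1 depth=1 children=[] left=['S'] right=['H'] parent=O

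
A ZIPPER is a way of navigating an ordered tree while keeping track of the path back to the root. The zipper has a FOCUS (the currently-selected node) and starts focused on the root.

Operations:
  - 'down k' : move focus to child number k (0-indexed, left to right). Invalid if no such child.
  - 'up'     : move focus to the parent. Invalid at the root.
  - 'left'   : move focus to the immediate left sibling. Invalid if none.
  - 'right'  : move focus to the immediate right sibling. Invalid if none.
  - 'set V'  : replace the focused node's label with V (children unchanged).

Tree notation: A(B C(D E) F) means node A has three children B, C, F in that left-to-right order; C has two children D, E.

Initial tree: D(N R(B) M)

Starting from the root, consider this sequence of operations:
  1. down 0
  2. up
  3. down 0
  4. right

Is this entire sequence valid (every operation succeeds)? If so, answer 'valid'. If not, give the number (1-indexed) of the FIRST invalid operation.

Answer: valid

Derivation:
Step 1 (down 0): focus=N path=0 depth=1 children=[] left=[] right=['R', 'M'] parent=D
Step 2 (up): focus=D path=root depth=0 children=['N', 'R', 'M'] (at root)
Step 3 (down 0): focus=N path=0 depth=1 children=[] left=[] right=['R', 'M'] parent=D
Step 4 (right): focus=R path=1 depth=1 children=['B'] left=['N'] right=['M'] parent=D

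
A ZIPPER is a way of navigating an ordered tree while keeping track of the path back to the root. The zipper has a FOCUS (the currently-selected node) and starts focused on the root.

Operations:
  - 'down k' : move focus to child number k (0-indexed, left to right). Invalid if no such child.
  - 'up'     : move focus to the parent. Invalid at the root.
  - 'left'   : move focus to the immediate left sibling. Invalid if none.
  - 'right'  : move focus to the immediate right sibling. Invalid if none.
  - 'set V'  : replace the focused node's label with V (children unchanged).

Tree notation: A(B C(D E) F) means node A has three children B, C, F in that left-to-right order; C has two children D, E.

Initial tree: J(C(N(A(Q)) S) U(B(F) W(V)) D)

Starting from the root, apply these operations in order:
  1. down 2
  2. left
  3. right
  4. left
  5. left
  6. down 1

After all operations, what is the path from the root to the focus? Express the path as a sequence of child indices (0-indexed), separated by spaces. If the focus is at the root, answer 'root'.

Answer: 0 1

Derivation:
Step 1 (down 2): focus=D path=2 depth=1 children=[] left=['C', 'U'] right=[] parent=J
Step 2 (left): focus=U path=1 depth=1 children=['B', 'W'] left=['C'] right=['D'] parent=J
Step 3 (right): focus=D path=2 depth=1 children=[] left=['C', 'U'] right=[] parent=J
Step 4 (left): focus=U path=1 depth=1 children=['B', 'W'] left=['C'] right=['D'] parent=J
Step 5 (left): focus=C path=0 depth=1 children=['N', 'S'] left=[] right=['U', 'D'] parent=J
Step 6 (down 1): focus=S path=0/1 depth=2 children=[] left=['N'] right=[] parent=C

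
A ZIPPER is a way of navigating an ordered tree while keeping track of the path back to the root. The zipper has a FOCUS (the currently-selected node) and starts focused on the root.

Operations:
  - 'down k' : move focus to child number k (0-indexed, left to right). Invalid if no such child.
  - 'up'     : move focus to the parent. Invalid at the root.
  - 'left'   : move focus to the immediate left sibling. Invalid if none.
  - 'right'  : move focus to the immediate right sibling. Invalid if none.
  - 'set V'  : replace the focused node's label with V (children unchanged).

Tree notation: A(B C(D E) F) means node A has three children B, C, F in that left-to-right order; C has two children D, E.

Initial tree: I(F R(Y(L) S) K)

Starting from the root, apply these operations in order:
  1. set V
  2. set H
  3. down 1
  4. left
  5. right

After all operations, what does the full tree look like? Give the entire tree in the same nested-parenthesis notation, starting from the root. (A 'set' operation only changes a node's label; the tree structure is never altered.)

Answer: H(F R(Y(L) S) K)

Derivation:
Step 1 (set V): focus=V path=root depth=0 children=['F', 'R', 'K'] (at root)
Step 2 (set H): focus=H path=root depth=0 children=['F', 'R', 'K'] (at root)
Step 3 (down 1): focus=R path=1 depth=1 children=['Y', 'S'] left=['F'] right=['K'] parent=H
Step 4 (left): focus=F path=0 depth=1 children=[] left=[] right=['R', 'K'] parent=H
Step 5 (right): focus=R path=1 depth=1 children=['Y', 'S'] left=['F'] right=['K'] parent=H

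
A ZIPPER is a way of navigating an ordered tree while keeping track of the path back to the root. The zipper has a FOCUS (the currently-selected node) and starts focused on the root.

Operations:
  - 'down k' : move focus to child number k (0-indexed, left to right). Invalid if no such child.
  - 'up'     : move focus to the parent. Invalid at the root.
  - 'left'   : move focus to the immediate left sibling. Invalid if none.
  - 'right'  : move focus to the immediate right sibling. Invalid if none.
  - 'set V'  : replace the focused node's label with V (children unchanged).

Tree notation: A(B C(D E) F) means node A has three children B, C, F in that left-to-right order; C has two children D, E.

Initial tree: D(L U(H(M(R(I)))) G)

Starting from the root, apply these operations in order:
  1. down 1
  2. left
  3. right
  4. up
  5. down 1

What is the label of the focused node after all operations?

Step 1 (down 1): focus=U path=1 depth=1 children=['H'] left=['L'] right=['G'] parent=D
Step 2 (left): focus=L path=0 depth=1 children=[] left=[] right=['U', 'G'] parent=D
Step 3 (right): focus=U path=1 depth=1 children=['H'] left=['L'] right=['G'] parent=D
Step 4 (up): focus=D path=root depth=0 children=['L', 'U', 'G'] (at root)
Step 5 (down 1): focus=U path=1 depth=1 children=['H'] left=['L'] right=['G'] parent=D

Answer: U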